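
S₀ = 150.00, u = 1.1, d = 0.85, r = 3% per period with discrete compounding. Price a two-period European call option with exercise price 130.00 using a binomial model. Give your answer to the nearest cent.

29.06

Risk-neutral probability p = (1 + 0.03 − 0.85)/(1.1 − 0.85) = 0.1800/0.2500 = 0.7200
Terminal stock prices: S_uu = 181.5, S_ud = 140.2, S_dd = 108.4
Terminal payoffs (S − K): max(51.5, 0) = 51.5, max(10.25, 0) = 10.25, max(-21.63, 0) = 0
Node u (S = 165): V_u = 1/1.03·[0.7200·51.5000 + 0.2800·10.2500] = 38.7864
Node d (S = 127.5): V_d = 1/1.03·[0.7200·10.2500 + 0.2800·0.0000] = 7.1650
Node 0 (S = 150): V_0 = 1/1.03·[0.7200·38.7864 + 0.2800·7.1650] = 29.0606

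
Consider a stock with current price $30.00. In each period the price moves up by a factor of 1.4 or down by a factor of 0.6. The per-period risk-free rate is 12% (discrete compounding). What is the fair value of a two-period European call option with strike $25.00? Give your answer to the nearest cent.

Risk-neutral probability p = (1 + 0.12 − 0.6)/(1.4 − 0.6) = 0.5200/0.8000 = 0.6500
Terminal stock prices: S_uu = 58.8, S_ud = 25.2, S_dd = 10.8
Terminal payoffs (S − K): max(33.8, 0) = 33.8, max(0.2, 0) = 0.2, max(-14.2, 0) = 0
Node u (S = 42): V_u = 1/1.12·[0.6500·33.8000 + 0.3500·0.2000] = 19.6786
Node d (S = 18): V_d = 1/1.12·[0.6500·0.2000 + 0.3500·0.0000] = 0.1161
Node 0 (S = 30): V_0 = 1/1.12·[0.6500·19.6786 + 0.3500·0.1161] = 11.4569

$11.46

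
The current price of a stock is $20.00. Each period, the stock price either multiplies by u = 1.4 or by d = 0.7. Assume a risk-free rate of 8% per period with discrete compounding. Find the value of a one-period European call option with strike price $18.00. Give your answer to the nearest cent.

Risk-neutral probability p = (1 + 0.08 − 0.7)/(1.4 − 0.7) = 0.3800/0.7000 = 0.5429
Terminal stock prices: S_u = 28, S_d = 14
Terminal payoffs (S − K): max(10, 0) = 10, max(-4, 0) = 0
Node 0 (S = 20): V_0 = 1/1.08·[0.5429·10.0000 + 0.4571·0.0000] = 5.0265

$5.03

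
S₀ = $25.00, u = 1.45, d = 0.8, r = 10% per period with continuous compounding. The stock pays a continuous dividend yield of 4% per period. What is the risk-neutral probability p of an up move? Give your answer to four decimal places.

Per-period risk-free factor R = e^0.1 = 1.1052; dividend-adjusted growth = e^(0.1−0.04) = 1.0618.
Risk-neutral probability p = (1.0618 − 0.8)/(1.45 − 0.8) = 0.2618/0.6500 = 0.4028

p = 0.4028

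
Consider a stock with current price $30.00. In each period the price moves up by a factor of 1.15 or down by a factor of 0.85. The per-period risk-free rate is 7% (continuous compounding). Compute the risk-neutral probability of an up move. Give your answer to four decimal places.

p = 0.7417

Risk-neutral probability p = (e^0.07 − 0.85)/(1.15 − 0.85) = 0.2225/0.3000 = 0.7417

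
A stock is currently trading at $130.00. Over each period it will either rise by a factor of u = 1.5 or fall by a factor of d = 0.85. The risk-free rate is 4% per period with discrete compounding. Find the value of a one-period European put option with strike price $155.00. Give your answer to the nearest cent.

$30.28

Risk-neutral probability p = (1 + 0.04 − 0.85)/(1.5 − 0.85) = 0.1900/0.6500 = 0.2923
Terminal stock prices: S_u = 195, S_d = 110.5
Terminal payoffs (K − S): max(-40, 0) = 0, max(44.5, 0) = 44.5
Node 0 (S = 130): V_0 = 1/1.04·[0.2923·0.0000 + 0.7077·44.5000] = 30.2811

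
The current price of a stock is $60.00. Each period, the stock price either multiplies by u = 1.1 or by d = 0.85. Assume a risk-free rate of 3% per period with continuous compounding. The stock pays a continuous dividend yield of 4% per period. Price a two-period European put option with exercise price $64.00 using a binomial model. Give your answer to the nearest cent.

$7.43

Per-period risk-free factor R = e^0.03 = 1.0305; dividend-adjusted growth = e^(0.03−0.04) = 0.9900.
Risk-neutral probability p = (0.9900 − 0.85)/(1.1 − 0.85) = 0.1400/0.2500 = 0.5602
Terminal stock prices: S_uu = 72.6, S_ud = 56.1, S_dd = 43.35
Terminal payoffs (K − S): max(-8.6, 0) = 0, max(7.9, 0) = 7.9, max(20.65, 0) = 20.65
Node u (S = 66): V_u = e^(−0.03)·[0.5602·0.0000 + 0.4398·7.9000] = 3.3717
Node d (S = 51): V_d = e^(−0.03)·[0.5602·7.9000 + 0.4398·20.6500] = 13.1083
Node 0 (S = 60): V_0 = e^(−0.03)·[0.5602·3.3717 + 0.4398·13.1083] = 7.4277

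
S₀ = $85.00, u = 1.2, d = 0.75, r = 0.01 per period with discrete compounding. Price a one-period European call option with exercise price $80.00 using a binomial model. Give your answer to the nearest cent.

$12.59

Risk-neutral probability p = (1 + 0.01 − 0.75)/(1.2 − 0.75) = 0.2600/0.4500 = 0.5778
Terminal stock prices: S_u = 102, S_d = 63.75
Terminal payoffs (S − K): max(22, 0) = 22, max(-16.25, 0) = 0
Node 0 (S = 85): V_0 = 1/1.01·[0.5778·22.0000 + 0.4222·0.0000] = 12.5853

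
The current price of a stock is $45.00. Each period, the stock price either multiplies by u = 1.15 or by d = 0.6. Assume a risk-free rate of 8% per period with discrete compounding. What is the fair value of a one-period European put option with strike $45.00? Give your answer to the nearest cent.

$2.12

Risk-neutral probability p = (1 + 0.08 − 0.6)/(1.15 − 0.6) = 0.4800/0.5500 = 0.8727
Terminal stock prices: S_u = 51.75, S_d = 27
Terminal payoffs (K − S): max(-6.75, 0) = 0, max(18, 0) = 18
Node 0 (S = 45): V_0 = 1/1.08·[0.8727·0.0000 + 0.1273·18.0000] = 2.1212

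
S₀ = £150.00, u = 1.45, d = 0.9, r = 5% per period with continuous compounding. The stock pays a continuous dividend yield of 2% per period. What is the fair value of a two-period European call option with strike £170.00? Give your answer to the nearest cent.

£15.83

Per-period risk-free factor R = e^0.05 = 1.0513; dividend-adjusted growth = e^(0.05−0.02) = 1.0305.
Risk-neutral probability p = (1.0305 − 0.9)/(1.45 − 0.9) = 0.1305/0.5500 = 0.2372
Terminal stock prices: S_uu = 315.4, S_ud = 195.8, S_dd = 121.5
Terminal payoffs (S − K): max(145.4, 0) = 145.4, max(25.75, 0) = 25.75, max(-48.5, 0) = 0
Node u (S = 217.5): V_u = e^(−0.05)·[0.2372·145.3750 + 0.7628·25.7500] = 51.4842
Node d (S = 135): V_d = e^(−0.05)·[0.2372·25.7500 + 0.7628·0.0000] = 5.8098
Node 0 (S = 150): V_0 = e^(−0.05)·[0.2372·51.4842 + 0.7628·5.8098] = 15.8316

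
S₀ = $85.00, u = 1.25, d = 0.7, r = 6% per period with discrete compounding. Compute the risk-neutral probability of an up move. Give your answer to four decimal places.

p = 0.6545

Risk-neutral probability p = (1 + 0.06 − 0.7)/(1.25 − 0.7) = 0.3600/0.5500 = 0.6545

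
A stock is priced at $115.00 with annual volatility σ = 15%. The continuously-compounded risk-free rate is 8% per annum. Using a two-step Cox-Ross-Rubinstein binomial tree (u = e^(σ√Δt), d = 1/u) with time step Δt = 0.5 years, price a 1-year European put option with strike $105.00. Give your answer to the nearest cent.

$1.24

CRR parameters: u = e^(σ√Δt) = e^(0.15·√0.5) = 1.1119, d = 1/u = 0.8994
Per-period rate: rΔt = 0.08·0.5 = 0.04, so R = e^0.04 = 1.0408
Risk-neutral probability p = (e^0.04 − 0.8994)/(1.1119 − 0.8994) = 0.1414/0.2125 = 0.6655
Terminal stock prices: S_uu = 142.2, S_ud = 115, S_dd = 93.02
Terminal payoffs (K − S): max(-37.18, 0) = 0, max(-10, 0) = 0, max(11.98, 0) = 11.98
Node u (S = 127.9): V_u = e^(−0.04)·[0.6655·0.0000 + 0.3345·0.0000] = 0.0000
Node d (S = 103.4): V_d = e^(−0.04)·[0.6655·0.0000 + 0.3345·11.9813] = 3.8502
Node 0 (S = 115): V_0 = e^(−0.04)·[0.6655·0.0000 + 0.3345·3.8502] = 1.2373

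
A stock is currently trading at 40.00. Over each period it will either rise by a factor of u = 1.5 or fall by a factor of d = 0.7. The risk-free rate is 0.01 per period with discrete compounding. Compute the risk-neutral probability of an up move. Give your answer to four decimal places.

Risk-neutral probability p = (1 + 0.01 − 0.7)/(1.5 − 0.7) = 0.3100/0.8000 = 0.3875

p = 0.3875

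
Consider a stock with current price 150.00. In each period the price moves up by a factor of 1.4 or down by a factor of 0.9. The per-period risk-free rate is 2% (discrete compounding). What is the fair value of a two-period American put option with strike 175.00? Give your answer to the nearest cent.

29.80

Risk-neutral probability p = (1 + 0.02 − 0.9)/(1.4 − 0.9) = 0.1200/0.5000 = 0.2400
Terminal stock prices: S_uu = 294, S_ud = 189, S_dd = 121.5
Terminal payoffs (K − S): max(-119, 0) = 0, max(-14, 0) = 0, max(53.5, 0) = 53.5
Node u (S = 210): continuation = 1/1.02·[0.2400·0.0000 + 0.7600·0.0000] = 0.0000; exercise value = 0.0000 ≤ continuation, so V_u = 0.0000
Node d (S = 135): continuation = 1/1.02·[0.2400·0.0000 + 0.7600·53.5000] = 39.8627; exercise value = 40.0000 > continuation, so V_d = 40.0000 (exercise)
Node 0 (S = 150): continuation = 1/1.02·[0.2400·0.0000 + 0.7600·40.0000] = 29.8039; exercise value = 25.0000 ≤ continuation, so V_0 = 29.8039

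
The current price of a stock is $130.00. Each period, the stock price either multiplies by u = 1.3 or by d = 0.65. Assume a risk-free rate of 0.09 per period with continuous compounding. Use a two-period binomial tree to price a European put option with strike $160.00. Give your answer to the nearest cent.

$26.93

Risk-neutral probability p = (e^0.09 − 0.65)/(1.3 − 0.65) = 0.4442/0.6500 = 0.6833
Terminal stock prices: S_uu = 219.7, S_ud = 109.9, S_dd = 54.93
Terminal payoffs (K − S): max(-59.7, 0) = 0, max(50.15, 0) = 50.15, max(105.1, 0) = 105.1
Node u (S = 169): V_u = e^(−0.09)·[0.6833·0.0000 + 0.3167·50.1500] = 14.5135
Node d (S = 84.5): V_d = e^(−0.09)·[0.6833·50.1500 + 0.3167·105.0750] = 61.7290
Node 0 (S = 130): V_0 = e^(−0.09)·[0.6833·14.5135 + 0.3167·61.7290] = 26.9285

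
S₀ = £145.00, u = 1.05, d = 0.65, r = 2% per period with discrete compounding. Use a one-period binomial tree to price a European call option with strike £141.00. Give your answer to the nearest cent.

£10.20

Risk-neutral probability p = (1 + 0.02 − 0.65)/(1.05 − 0.65) = 0.3700/0.4000 = 0.9250
Terminal stock prices: S_u = 152.2, S_d = 94.25
Terminal payoffs (S − K): max(11.25, 0) = 11.25, max(-46.75, 0) = 0
Node 0 (S = 145): V_0 = 1/1.02·[0.9250·11.2500 + 0.0750·0.0000] = 10.2022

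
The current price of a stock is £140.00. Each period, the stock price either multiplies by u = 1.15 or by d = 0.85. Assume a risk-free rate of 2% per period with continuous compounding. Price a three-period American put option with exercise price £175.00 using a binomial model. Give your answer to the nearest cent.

Risk-neutral probability p = (e^0.02 − 0.85)/(1.15 − 0.85) = 0.1702/0.3000 = 0.5673
Terminal stock prices: S_uuu = 212.9, S_uud = 157.4, S_udd = 116.3, S_ddd = 85.98
Terminal payoffs (K − S): max(-37.92, 0) = 0, max(17.62, 0) = 17.62, max(58.68, 0) = 58.68, max(89.02, 0) = 89.02
Node uu (S = 185.1): continuation = e^(−0.02)·[0.5673·0.0000 + 0.4327·17.6225] = 7.4736; exercise value = 0.0000 ≤ continuation, so V_uu = 7.4736
Node ud (S = 136.8): continuation = e^(−0.02)·[0.5673·17.6225 + 0.4327·58.6775] = 34.6848; exercise value = 38.1500 > continuation, so V_ud = 38.1500 (exercise)
Node dd (S = 101.1): continuation = e^(−0.02)·[0.5673·58.6775 + 0.4327·89.0225] = 70.3848; exercise value = 73.8500 > continuation, so V_dd = 73.8500 (exercise)
Node u (S = 161): continuation = e^(−0.02)·[0.5673·7.4736 + 0.4327·38.1500] = 20.3353; exercise value = 14.0000 ≤ continuation, so V_u = 20.3353
Node d (S = 119): continuation = e^(−0.02)·[0.5673·38.1500 + 0.4327·73.8500] = 52.5348; exercise value = 56.0000 > continuation, so V_d = 56.0000 (exercise)
Node 0 (S = 140): continuation = e^(−0.02)·[0.5673·20.3353 + 0.4327·56.0000] = 35.0579; exercise value = 35.0000 ≤ continuation, so V_0 = 35.0579

£35.06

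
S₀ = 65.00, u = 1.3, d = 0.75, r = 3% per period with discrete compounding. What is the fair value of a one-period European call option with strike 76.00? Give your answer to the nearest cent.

Risk-neutral probability p = (1 + 0.03 − 0.75)/(1.3 − 0.75) = 0.2800/0.5500 = 0.5091
Terminal stock prices: S_u = 84.5, S_d = 48.75
Terminal payoffs (S − K): max(8.5, 0) = 8.5, max(-27.25, 0) = 0
Node 0 (S = 65): V_0 = 1/1.03·[0.5091·8.5000 + 0.4909·0.0000] = 4.2012

4.20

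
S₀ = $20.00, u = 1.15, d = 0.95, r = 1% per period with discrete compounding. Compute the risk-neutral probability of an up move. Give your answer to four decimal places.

Risk-neutral probability p = (1 + 0.01 − 0.95)/(1.15 − 0.95) = 0.0600/0.2000 = 0.3000

p = 0.3000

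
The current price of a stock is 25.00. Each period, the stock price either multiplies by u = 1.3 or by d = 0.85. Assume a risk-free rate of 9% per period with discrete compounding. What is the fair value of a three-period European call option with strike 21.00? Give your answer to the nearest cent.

9.23

Risk-neutral probability p = (1 + 0.09 − 0.85)/(1.3 − 0.85) = 0.2400/0.4500 = 0.5333
Terminal stock prices: S_uuu = 54.93, S_uud = 35.91, S_udd = 23.48, S_ddd = 15.35
Terminal payoffs (S − K): max(33.93, 0) = 33.93, max(14.91, 0) = 14.91, max(2.481, 0) = 2.481, max(-5.647, 0) = 0
Node uu (S = 42.25): V_uu = 1/1.09·[0.5333·33.9250 + 0.4667·14.9125] = 22.9839
Node ud (S = 27.62): V_ud = 1/1.09·[0.5333·14.9125 + 0.4667·2.4812] = 8.3589
Node dd (S = 18.06): V_dd = 1/1.09·[0.5333·2.4812 + 0.4667·0.0000] = 1.2141
Node u (S = 32.5): V_u = 1/1.09·[0.5333·22.9839 + 0.4667·8.3589] = 14.8247
Node d (S = 21.25): V_d = 1/1.09·[0.5333·8.3589 + 0.4667·1.2141] = 4.6098
Node 0 (S = 25): V_0 = 1/1.09·[0.5333·14.8247 + 0.4667·4.6098] = 9.2273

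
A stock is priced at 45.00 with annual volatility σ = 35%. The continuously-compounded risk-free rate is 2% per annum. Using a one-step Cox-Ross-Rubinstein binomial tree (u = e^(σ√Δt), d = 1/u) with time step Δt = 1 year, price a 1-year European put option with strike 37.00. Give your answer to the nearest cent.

2.89

CRR parameters: u = e^(σ√Δt) = e^(0.35·√1) = 1.4191, d = 1/u = 0.7047
Per-period rate: rΔt = 0.02·1 = 0.02, so R = e^0.02 = 1.0202
Risk-neutral probability p = (e^0.02 − 0.7047)/(1.4191 − 0.7047) = 0.3155/0.7144 = 0.4417
Terminal stock prices: S_u = 63.86, S_d = 31.71
Terminal payoffs (K − S): max(-26.86, 0) = 0, max(5.289, 0) = 5.289
Node 0 (S = 45): V_0 = e^(−0.02)·[0.4417·0.0000 + 0.5583·5.2890] = 2.8946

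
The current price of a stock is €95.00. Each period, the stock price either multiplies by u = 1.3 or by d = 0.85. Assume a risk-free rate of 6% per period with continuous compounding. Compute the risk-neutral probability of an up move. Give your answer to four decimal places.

Risk-neutral probability p = (e^0.06 − 0.85)/(1.3 − 0.85) = 0.2118/0.4500 = 0.4707

p = 0.4707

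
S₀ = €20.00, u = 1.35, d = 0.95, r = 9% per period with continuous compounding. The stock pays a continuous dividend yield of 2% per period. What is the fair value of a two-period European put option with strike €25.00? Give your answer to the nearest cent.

€2.79

Per-period risk-free factor R = e^0.09 = 1.0942; dividend-adjusted growth = e^(0.09−0.02) = 1.0725.
Risk-neutral probability p = (1.0725 − 0.95)/(1.35 − 0.95) = 0.1225/0.4000 = 0.3063
Terminal stock prices: S_uu = 36.45, S_ud = 25.65, S_dd = 18.05
Terminal payoffs (K − S): max(-11.45, 0) = 0, max(-0.65, 0) = 0, max(6.95, 0) = 6.95
Node u (S = 27): V_u = e^(−0.09)·[0.3063·0.0000 + 0.6937·0.0000] = 0.0000
Node d (S = 19): V_d = e^(−0.09)·[0.3063·0.0000 + 0.6937·6.9500] = 4.4064
Node 0 (S = 20): V_0 = e^(−0.09)·[0.3063·0.0000 + 0.6937·4.4064] = 2.7938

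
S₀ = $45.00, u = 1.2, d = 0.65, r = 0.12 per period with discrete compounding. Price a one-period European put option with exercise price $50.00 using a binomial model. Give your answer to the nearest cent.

Risk-neutral probability p = (1 + 0.12 − 0.65)/(1.2 − 0.65) = 0.4700/0.5500 = 0.8545
Terminal stock prices: S_u = 54, S_d = 29.25
Terminal payoffs (K − S): max(-4, 0) = 0, max(20.75, 0) = 20.75
Node 0 (S = 45): V_0 = 1/1.12·[0.8545·0.0000 + 0.1455·20.7500] = 2.6948

$2.69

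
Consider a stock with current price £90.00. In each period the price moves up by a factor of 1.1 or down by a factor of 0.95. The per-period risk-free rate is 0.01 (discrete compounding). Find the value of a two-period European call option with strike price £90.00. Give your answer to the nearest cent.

£4.87

Risk-neutral probability p = (1 + 0.01 − 0.95)/(1.1 − 0.95) = 0.0600/0.1500 = 0.4000
Terminal stock prices: S_uu = 108.9, S_ud = 94.05, S_dd = 81.22
Terminal payoffs (S − K): max(18.9, 0) = 18.9, max(4.05, 0) = 4.05, max(-8.775, 0) = 0
Node u (S = 99): V_u = 1/1.01·[0.4000·18.9000 + 0.6000·4.0500] = 9.8911
Node d (S = 85.5): V_d = 1/1.01·[0.4000·4.0500 + 0.6000·0.0000] = 1.6040
Node 0 (S = 90): V_0 = 1/1.01·[0.4000·9.8911 + 0.6000·1.6040] = 4.8701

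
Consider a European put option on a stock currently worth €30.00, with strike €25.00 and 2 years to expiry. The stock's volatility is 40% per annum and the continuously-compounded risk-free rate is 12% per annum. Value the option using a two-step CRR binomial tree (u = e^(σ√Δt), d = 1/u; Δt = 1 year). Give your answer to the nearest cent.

€1.78

CRR parameters: u = e^(σ√Δt) = e^(0.4·√1) = 1.4918, d = 1/u = 0.6703
Per-period rate: rΔt = 0.12·1 = 0.12, so R = e^0.12 = 1.1275
Risk-neutral probability p = (e^0.12 − 0.6703)/(1.4918 − 0.6703) = 0.4572/0.8215 = 0.5565
Terminal stock prices: S_uu = 66.77, S_ud = 30, S_dd = 13.48
Terminal payoffs (K − S): max(-41.77, 0) = 0, max(-5, 0) = 0, max(11.52, 0) = 11.52
Node u (S = 44.75): V_u = e^(−0.12)·[0.5565·0.0000 + 0.4435·0.0000] = 0.0000
Node d (S = 20.11): V_d = e^(−0.12)·[0.5565·0.0000 + 0.4435·11.5201] = 4.5313
Node 0 (S = 30): V_0 = e^(−0.12)·[0.5565·0.0000 + 0.4435·4.5313] = 1.7823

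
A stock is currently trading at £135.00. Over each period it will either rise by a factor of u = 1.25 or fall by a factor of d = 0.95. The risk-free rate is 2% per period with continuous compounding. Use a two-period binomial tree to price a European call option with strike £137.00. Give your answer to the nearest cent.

£11.92

Risk-neutral probability p = (e^0.02 − 0.95)/(1.25 − 0.95) = 0.0702/0.3000 = 0.2340
Terminal stock prices: S_uu = 210.9, S_ud = 160.3, S_dd = 121.8
Terminal payoffs (S − K): max(73.94, 0) = 73.94, max(23.31, 0) = 23.31, max(-15.16, 0) = 0
Node u (S = 168.8): V_u = e^(−0.02)·[0.2340·73.9375 + 0.7660·23.3125] = 34.4628
Node d (S = 128.2): V_d = e^(−0.02)·[0.2340·23.3125 + 0.7660·0.0000] = 5.3472
Node 0 (S = 135): V_0 = e^(−0.02)·[0.2340·34.4628 + 0.7660·5.3472] = 11.9196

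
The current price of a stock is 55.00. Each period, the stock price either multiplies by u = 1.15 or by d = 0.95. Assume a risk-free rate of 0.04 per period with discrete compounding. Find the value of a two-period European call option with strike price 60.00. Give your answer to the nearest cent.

Risk-neutral probability p = (1 + 0.04 − 0.95)/(1.15 − 0.95) = 0.0900/0.2000 = 0.4500
Terminal stock prices: S_uu = 72.74, S_ud = 60.09, S_dd = 49.64
Terminal payoffs (S − K): max(12.74, 0) = 12.74, max(0.0875, 0) = 0.0875, max(-10.36, 0) = 0
Node u (S = 63.25): V_u = 1/1.04·[0.4500·12.7375 + 0.5500·0.0875] = 5.5577
Node d (S = 52.25): V_d = 1/1.04·[0.4500·0.0875 + 0.5500·0.0000] = 0.0379
Node 0 (S = 55): V_0 = 1/1.04·[0.4500·5.5577 + 0.5500·0.0379] = 2.4248

2.42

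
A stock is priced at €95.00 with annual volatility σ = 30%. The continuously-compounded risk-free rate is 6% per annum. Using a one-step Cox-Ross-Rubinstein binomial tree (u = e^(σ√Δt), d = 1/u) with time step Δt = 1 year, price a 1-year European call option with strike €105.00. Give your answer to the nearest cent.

CRR parameters: u = e^(σ√Δt) = e^(0.3·√1) = 1.3499, d = 1/u = 0.7408
Per-period rate: rΔt = 0.06·1 = 0.06, so R = e^0.06 = 1.0618
Risk-neutral probability p = (e^0.06 − 0.7408)/(1.3499 − 0.7408) = 0.3210/0.6090 = 0.5271
Terminal stock prices: S_u = 128.2, S_d = 70.38
Terminal payoffs (S − K): max(23.24, 0) = 23.24, max(-34.62, 0) = 0
Node 0 (S = 95): V_0 = e^(−0.06)·[0.5271·23.2366 + 0.4729·0.0000] = 11.5345

€11.53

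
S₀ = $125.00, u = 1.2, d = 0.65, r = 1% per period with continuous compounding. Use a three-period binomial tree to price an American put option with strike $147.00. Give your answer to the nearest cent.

$37.76

Risk-neutral probability p = (e^0.01 − 0.65)/(1.2 − 0.65) = 0.3601/0.5500 = 0.6546
Terminal stock prices: S_uuu = 216, S_uud = 117, S_udd = 63.38, S_ddd = 34.33
Terminal payoffs (K − S): max(-69, 0) = 0, max(30, 0) = 30, max(83.62, 0) = 83.62, max(112.7, 0) = 112.7
Node uu (S = 180): continuation = e^(−0.01)·[0.6546·0.0000 + 0.3454·30.0000] = 10.2578; exercise value = 0.0000 ≤ continuation, so V_uu = 10.2578
Node ud (S = 97.5): continuation = e^(−0.01)·[0.6546·30.0000 + 0.3454·83.6250] = 48.0373; exercise value = 49.5000 > continuation, so V_ud = 49.5000 (exercise)
Node dd (S = 52.81): continuation = e^(−0.01)·[0.6546·83.6250 + 0.3454·112.6719] = 92.7248; exercise value = 94.1875 > continuation, so V_dd = 94.1875 (exercise)
Node u (S = 150): continuation = e^(−0.01)·[0.6546·10.2578 + 0.3454·49.5000] = 23.5737; exercise value = 0.0000 ≤ continuation, so V_u = 23.5737
Node d (S = 81.25): continuation = e^(−0.01)·[0.6546·49.5000 + 0.3454·94.1875] = 64.2873; exercise value = 65.7500 > continuation, so V_d = 65.7500 (exercise)
Node 0 (S = 125): continuation = e^(−0.01)·[0.6546·23.5737 + 0.3454·65.7500] = 37.7604; exercise value = 22.0000 ≤ continuation, so V_0 = 37.7604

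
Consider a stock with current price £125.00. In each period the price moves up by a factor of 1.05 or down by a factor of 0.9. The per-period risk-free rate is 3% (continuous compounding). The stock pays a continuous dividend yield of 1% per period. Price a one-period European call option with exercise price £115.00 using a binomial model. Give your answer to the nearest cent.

£12.64

Per-period risk-free factor R = e^0.03 = 1.0305; dividend-adjusted growth = e^(0.03−0.01) = 1.0202.
Risk-neutral probability p = (1.0202 − 0.9)/(1.05 − 0.9) = 0.1202/0.1500 = 0.8013
Terminal stock prices: S_u = 131.2, S_d = 112.5
Terminal payoffs (S − K): max(16.25, 0) = 16.25, max(-2.5, 0) = 0
Node 0 (S = 125): V_0 = e^(−0.03)·[0.8013·16.2500 + 0.1987·0.0000] = 12.6370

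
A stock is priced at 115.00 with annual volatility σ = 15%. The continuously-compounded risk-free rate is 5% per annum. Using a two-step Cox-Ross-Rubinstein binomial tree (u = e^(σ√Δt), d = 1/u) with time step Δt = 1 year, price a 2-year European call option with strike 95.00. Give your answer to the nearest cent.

CRR parameters: u = e^(σ√Δt) = e^(0.15·√1) = 1.1618, d = 1/u = 0.8607
Per-period rate: rΔt = 0.05·1 = 0.05, so R = e^0.05 = 1.0513
Risk-neutral probability p = (e^0.05 − 0.8607)/(1.1618 − 0.8607) = 0.1906/0.3011 = 0.6328
Terminal stock prices: S_uu = 155.2, S_ud = 115, S_dd = 85.19
Terminal payoffs (S − K): max(60.23, 0) = 60.23, max(20, 0) = 20, max(-9.806, 0) = 0
Node u (S = 133.6): V_u = e^(−0.05)·[0.6328·60.2338 + 0.3672·20.0000] = 43.2441
Node d (S = 98.98): V_d = e^(−0.05)·[0.6328·20.0000 + 0.3672·0.0000] = 12.0394
Node 0 (S = 115): V_0 = e^(−0.05)·[0.6328·43.2441 + 0.3672·12.0394] = 30.2366

30.24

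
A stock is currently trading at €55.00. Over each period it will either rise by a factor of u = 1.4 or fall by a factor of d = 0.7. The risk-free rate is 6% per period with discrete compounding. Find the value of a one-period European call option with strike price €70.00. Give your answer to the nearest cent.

€3.40

Risk-neutral probability p = (1 + 0.06 − 0.7)/(1.4 − 0.7) = 0.3600/0.7000 = 0.5143
Terminal stock prices: S_u = 77, S_d = 38.5
Terminal payoffs (S − K): max(7, 0) = 7, max(-31.5, 0) = 0
Node 0 (S = 55): V_0 = 1/1.06·[0.5143·7.0000 + 0.4857·0.0000] = 3.3962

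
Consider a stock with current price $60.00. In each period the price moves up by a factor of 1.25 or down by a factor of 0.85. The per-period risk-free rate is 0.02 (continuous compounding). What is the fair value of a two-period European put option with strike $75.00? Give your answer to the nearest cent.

$15.32

Risk-neutral probability p = (e^0.02 − 0.85)/(1.25 − 0.85) = 0.1702/0.4000 = 0.4255
Terminal stock prices: S_uu = 93.75, S_ud = 63.75, S_dd = 43.35
Terminal payoffs (K − S): max(-18.75, 0) = 0, max(11.25, 0) = 11.25, max(31.65, 0) = 31.65
Node u (S = 75): V_u = e^(−0.02)·[0.4255·0.0000 + 0.5745·11.2500] = 6.3351
Node d (S = 51): V_d = e^(−0.02)·[0.4255·11.2500 + 0.5745·31.6500] = 22.5149
Node 0 (S = 60): V_0 = e^(−0.02)·[0.4255·6.3351 + 0.5745·22.5149] = 15.3208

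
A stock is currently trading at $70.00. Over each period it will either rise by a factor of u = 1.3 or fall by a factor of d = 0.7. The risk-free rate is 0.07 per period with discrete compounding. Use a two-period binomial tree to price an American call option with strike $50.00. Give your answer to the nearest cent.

Risk-neutral probability p = (1 + 0.07 − 0.7)/(1.3 − 0.7) = 0.3700/0.6000 = 0.6167
Terminal stock prices: S_uu = 118.3, S_ud = 63.7, S_dd = 34.3
Terminal payoffs (S − K): max(68.3, 0) = 68.3, max(13.7, 0) = 13.7, max(-15.7, 0) = 0
Node u (S = 91): continuation = 1/1.07·[0.6167·68.3000 + 0.3833·13.7000] = 44.2710; exercise value = 41.0000 ≤ continuation, so V_u = 44.2710
Node d (S = 49): continuation = 1/1.07·[0.6167·13.7000 + 0.3833·0.0000] = 7.8956; exercise value = 0.0000 ≤ continuation, so V_d = 7.8956
Node 0 (S = 70): continuation = 1/1.07·[0.6167·44.2710 + 0.3833·7.8956] = 28.3431; exercise value = 20.0000 ≤ continuation, so V_0 = 28.3431

$28.34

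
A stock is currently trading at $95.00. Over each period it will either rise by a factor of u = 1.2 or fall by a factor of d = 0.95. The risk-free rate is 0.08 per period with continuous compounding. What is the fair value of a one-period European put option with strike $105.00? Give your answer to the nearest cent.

Risk-neutral probability p = (e^0.08 − 0.95)/(1.2 − 0.95) = 0.1333/0.2500 = 0.5331
Terminal stock prices: S_u = 114, S_d = 90.25
Terminal payoffs (K − S): max(-9, 0) = 0, max(14.75, 0) = 14.75
Node 0 (S = 95): V_0 = e^(−0.08)·[0.5331·0.0000 + 0.4669·14.7500] = 6.3566

$6.36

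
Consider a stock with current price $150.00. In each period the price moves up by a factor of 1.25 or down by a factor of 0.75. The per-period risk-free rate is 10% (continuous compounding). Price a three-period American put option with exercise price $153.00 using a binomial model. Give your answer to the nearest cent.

$12.71

Risk-neutral probability p = (e^0.1 − 0.75)/(1.25 − 0.75) = 0.3552/0.5000 = 0.7103
Terminal stock prices: S_uuu = 293, S_uud = 175.8, S_udd = 105.5, S_ddd = 63.28
Terminal payoffs (K − S): max(-140, 0) = 0, max(-22.78, 0) = 0, max(47.53, 0) = 47.53, max(89.72, 0) = 89.72
Node uu (S = 234.4): continuation = e^(−0.1)·[0.7103·0.0000 + 0.2897·0.0000] = 0.0000; exercise value = 0.0000 ≤ continuation, so V_uu = 0.0000
Node ud (S = 140.6): continuation = e^(−0.1)·[0.7103·0.0000 + 0.2897·47.5312] = 12.4576; exercise value = 12.3750 ≤ continuation, so V_ud = 12.4576
Node dd (S = 84.38): continuation = e^(−0.1)·[0.7103·47.5312 + 0.2897·89.7188] = 54.0651; exercise value = 68.6250 > continuation, so V_dd = 68.6250 (exercise)
Node u (S = 187.5): continuation = e^(−0.1)·[0.7103·0.0000 + 0.2897·12.4576] = 3.2651; exercise value = 0.0000 ≤ continuation, so V_u = 3.2651
Node d (S = 112.5): continuation = e^(−0.1)·[0.7103·12.4576 + 0.2897·68.6250] = 25.9932; exercise value = 40.5000 > continuation, so V_d = 40.5000 (exercise)
Node 0 (S = 150): continuation = e^(−0.1)·[0.7103·3.2651 + 0.2897·40.5000] = 12.7134; exercise value = 3.0000 ≤ continuation, so V_0 = 12.7134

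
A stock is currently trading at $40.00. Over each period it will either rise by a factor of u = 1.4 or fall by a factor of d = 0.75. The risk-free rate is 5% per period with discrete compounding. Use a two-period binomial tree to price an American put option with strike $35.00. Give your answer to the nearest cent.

$3.29

Risk-neutral probability p = (1 + 0.05 − 0.75)/(1.4 − 0.75) = 0.3000/0.6500 = 0.4615
Terminal stock prices: S_uu = 78.4, S_ud = 42, S_dd = 22.5
Terminal payoffs (K − S): max(-43.4, 0) = 0, max(-7, 0) = 0, max(12.5, 0) = 12.5
Node u (S = 56): continuation = 1/1.05·[0.4615·0.0000 + 0.5385·0.0000] = 0.0000; exercise value = 0.0000 ≤ continuation, so V_u = 0.0000
Node d (S = 30): continuation = 1/1.05·[0.4615·0.0000 + 0.5385·12.5000] = 6.4103; exercise value = 5.0000 ≤ continuation, so V_d = 6.4103
Node 0 (S = 40): continuation = 1/1.05·[0.4615·0.0000 + 0.5385·6.4103] = 3.2873; exercise value = 0.0000 ≤ continuation, so V_0 = 3.2873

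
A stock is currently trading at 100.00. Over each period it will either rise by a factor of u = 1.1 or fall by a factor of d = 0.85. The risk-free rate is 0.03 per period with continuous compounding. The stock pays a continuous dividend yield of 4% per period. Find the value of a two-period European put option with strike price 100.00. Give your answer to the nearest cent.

8.07

Per-period risk-free factor R = e^0.03 = 1.0305; dividend-adjusted growth = e^(0.03−0.04) = 0.9900.
Risk-neutral probability p = (0.9900 − 0.85)/(1.1 − 0.85) = 0.1400/0.2500 = 0.5602
Terminal stock prices: S_uu = 121, S_ud = 93.5, S_dd = 72.25
Terminal payoffs (K − S): max(-21, 0) = 0, max(6.5, 0) = 6.5, max(27.75, 0) = 27.75
Node u (S = 110): V_u = e^(−0.03)·[0.5602·0.0000 + 0.4398·6.5000] = 2.7742
Node d (S = 85): V_d = e^(−0.03)·[0.5602·6.5000 + 0.4398·27.7500] = 15.3775
Node 0 (S = 100): V_0 = e^(−0.03)·[0.5602·2.7742 + 0.4398·15.3775] = 8.0713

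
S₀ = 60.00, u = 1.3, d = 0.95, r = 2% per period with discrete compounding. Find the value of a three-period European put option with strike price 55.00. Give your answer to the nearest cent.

Risk-neutral probability p = (1 + 0.02 − 0.95)/(1.3 − 0.95) = 0.0700/0.3500 = 0.2000
Terminal stock prices: S_uuu = 131.8, S_uud = 96.33, S_udd = 70.39, S_ddd = 51.44
Terminal payoffs (K − S): max(-76.82, 0) = 0, max(-41.33, 0) = 0, max(-15.39, 0) = 0, max(3.558, 0) = 3.558
Node uu (S = 101.4): V_uu = 1/1.02·[0.2000·0.0000 + 0.8000·0.0000] = 0.0000
Node ud (S = 74.1): V_ud = 1/1.02·[0.2000·0.0000 + 0.8000·0.0000] = 0.0000
Node dd (S = 54.15): V_dd = 1/1.02·[0.2000·0.0000 + 0.8000·3.5575] = 2.7902
Node u (S = 78): V_u = 1/1.02·[0.2000·0.0000 + 0.8000·0.0000] = 0.0000
Node d (S = 57): V_d = 1/1.02·[0.2000·0.0000 + 0.8000·2.7902] = 2.1884
Node 0 (S = 60): V_0 = 1/1.02·[0.2000·0.0000 + 0.8000·2.1884] = 1.7164

1.72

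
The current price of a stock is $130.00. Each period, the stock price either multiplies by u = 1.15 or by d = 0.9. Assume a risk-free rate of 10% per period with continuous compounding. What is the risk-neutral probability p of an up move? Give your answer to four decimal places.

Risk-neutral probability p = (e^0.1 − 0.9)/(1.15 − 0.9) = 0.2052/0.2500 = 0.8207

p = 0.8207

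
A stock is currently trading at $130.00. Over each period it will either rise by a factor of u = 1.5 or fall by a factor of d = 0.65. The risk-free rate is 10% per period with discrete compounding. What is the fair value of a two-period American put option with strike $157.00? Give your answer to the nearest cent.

$37.24

Risk-neutral probability p = (1 + 0.1 − 0.65)/(1.5 − 0.65) = 0.4500/0.8500 = 0.5294
Terminal stock prices: S_uu = 292.5, S_ud = 126.8, S_dd = 54.93
Terminal payoffs (K − S): max(-135.5, 0) = 0, max(30.25, 0) = 30.25, max(102.1, 0) = 102.1
Node u (S = 195): continuation = 1/1.1·[0.5294·0.0000 + 0.4706·30.2500] = 12.9412; exercise value = 0.0000 ≤ continuation, so V_u = 12.9412
Node d (S = 84.5): continuation = 1/1.1·[0.5294·30.2500 + 0.4706·102.0750] = 58.2273; exercise value = 72.5000 > continuation, so V_d = 72.5000 (exercise)
Node 0 (S = 130): continuation = 1/1.1·[0.5294·12.9412 + 0.4706·72.5000] = 37.2444; exercise value = 27.0000 ≤ continuation, so V_0 = 37.2444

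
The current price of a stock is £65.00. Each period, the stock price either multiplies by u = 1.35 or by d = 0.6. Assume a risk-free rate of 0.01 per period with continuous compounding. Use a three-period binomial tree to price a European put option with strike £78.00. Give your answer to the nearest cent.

Risk-neutral probability p = (e^0.01 − 0.6)/(1.35 − 0.6) = 0.4101/0.7500 = 0.5467
Terminal stock prices: S_uuu = 159.9, S_uud = 71.08, S_udd = 31.59, S_ddd = 14.04
Terminal payoffs (K − S): max(-81.92, 0) = 0, max(6.922, 0) = 6.922, max(46.41, 0) = 46.41, max(63.96, 0) = 63.96
Node uu (S = 118.5): V_uu = e^(−0.01)·[0.5467·0.0000 + 0.4533·6.9225] = 3.1065
Node ud (S = 52.65): V_ud = e^(−0.01)·[0.5467·6.9225 + 0.4533·46.4100] = 24.5739
Node dd (S = 23.4): V_dd = e^(−0.01)·[0.5467·46.4100 + 0.4533·63.9600] = 53.8239
Node u (S = 87.75): V_u = e^(−0.01)·[0.5467·3.1065 + 0.4533·24.5739] = 12.7092
Node d (S = 39): V_d = e^(−0.01)·[0.5467·24.5739 + 0.4533·53.8239] = 37.4555
Node 0 (S = 65): V_0 = e^(−0.01)·[0.5467·12.7092 + 0.4533·37.4555] = 23.6878

£23.69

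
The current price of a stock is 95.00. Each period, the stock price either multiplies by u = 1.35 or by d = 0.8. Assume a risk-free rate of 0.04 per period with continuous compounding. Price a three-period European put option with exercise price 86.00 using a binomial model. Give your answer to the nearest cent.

Risk-neutral probability p = (e^0.04 − 0.8)/(1.35 − 0.8) = 0.2408/0.5500 = 0.4378
Terminal stock prices: S_uuu = 233.7, S_uud = 138.5, S_udd = 82.08, S_ddd = 48.64
Terminal payoffs (K − S): max(-147.7, 0) = 0, max(-52.51, 0) = 0, max(3.92, 0) = 3.92, max(37.36, 0) = 37.36
Node uu (S = 173.1): V_uu = e^(−0.04)·[0.4378·0.0000 + 0.5622·0.0000] = 0.0000
Node ud (S = 102.6): V_ud = e^(−0.04)·[0.4378·0.0000 + 0.5622·3.9200] = 2.1173
Node dd (S = 60.8): V_dd = e^(−0.04)·[0.4378·3.9200 + 0.5622·37.3600] = 21.8279
Node u (S = 128.2): V_u = e^(−0.04)·[0.4378·0.0000 + 0.5622·2.1173] = 1.1436
Node d (S = 76): V_d = e^(−0.04)·[0.4378·2.1173 + 0.5622·21.8279] = 12.6803
Node 0 (S = 95): V_0 = e^(−0.04)·[0.4378·1.1436 + 0.5622·12.6803] = 7.3300

7.33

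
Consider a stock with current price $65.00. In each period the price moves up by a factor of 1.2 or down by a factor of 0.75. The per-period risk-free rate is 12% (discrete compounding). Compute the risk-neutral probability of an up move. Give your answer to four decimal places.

Risk-neutral probability p = (1 + 0.12 − 0.75)/(1.2 − 0.75) = 0.3700/0.4500 = 0.8222

p = 0.8222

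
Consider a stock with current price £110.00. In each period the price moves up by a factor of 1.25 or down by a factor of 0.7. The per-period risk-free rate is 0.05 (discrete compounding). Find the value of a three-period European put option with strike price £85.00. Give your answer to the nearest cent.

Risk-neutral probability p = (1 + 0.05 − 0.7)/(1.25 − 0.7) = 0.3500/0.5500 = 0.6364
Terminal stock prices: S_uuu = 214.8, S_uud = 120.3, S_udd = 67.37, S_ddd = 37.73
Terminal payoffs (K − S): max(-129.8, 0) = 0, max(-35.31, 0) = 0, max(17.63, 0) = 17.63, max(47.27, 0) = 47.27
Node uu (S = 171.9): V_uu = 1/1.05·[0.6364·0.0000 + 0.3636·0.0000] = 0.0000
Node ud (S = 96.25): V_ud = 1/1.05·[0.6364·0.0000 + 0.3636·17.6250] = 6.1039
Node dd (S = 53.9): V_dd = 1/1.05·[0.6364·17.6250 + 0.3636·47.2700] = 27.0524
Node u (S = 137.5): V_u = 1/1.05·[0.6364·0.0000 + 0.3636·6.1039] = 2.1139
Node d (S = 77): V_d = 1/1.05·[0.6364·6.1039 + 0.3636·27.0524] = 13.0681
Node 0 (S = 110): V_0 = 1/1.05·[0.6364·2.1139 + 0.3636·13.0681] = 5.8069

£5.81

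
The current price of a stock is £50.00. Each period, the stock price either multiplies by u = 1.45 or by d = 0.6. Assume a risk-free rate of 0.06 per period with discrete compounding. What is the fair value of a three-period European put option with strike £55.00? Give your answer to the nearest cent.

£11.88

Risk-neutral probability p = (1 + 0.06 − 0.6)/(1.45 − 0.6) = 0.4600/0.8500 = 0.5412
Terminal stock prices: S_uuu = 152.4, S_uud = 63.07, S_udd = 26.1, S_ddd = 10.8
Terminal payoffs (K − S): max(-97.43, 0) = 0, max(-8.075, 0) = 0, max(28.9, 0) = 28.9, max(44.2, 0) = 44.2
Node uu (S = 105.1): V_uu = 1/1.06·[0.5412·0.0000 + 0.4588·0.0000] = 0.0000
Node ud (S = 43.5): V_ud = 1/1.06·[0.5412·0.0000 + 0.4588·28.9000] = 12.5094
Node dd (S = 18): V_dd = 1/1.06·[0.5412·28.9000 + 0.4588·44.2000] = 33.8868
Node u (S = 72.5): V_u = 1/1.06·[0.5412·0.0000 + 0.4588·12.5094] = 5.4147
Node d (S = 30): V_d = 1/1.06·[0.5412·12.5094 + 0.4588·33.8868] = 21.0546
Node 0 (S = 50): V_0 = 1/1.06·[0.5412·5.4147 + 0.4588·21.0546] = 11.8780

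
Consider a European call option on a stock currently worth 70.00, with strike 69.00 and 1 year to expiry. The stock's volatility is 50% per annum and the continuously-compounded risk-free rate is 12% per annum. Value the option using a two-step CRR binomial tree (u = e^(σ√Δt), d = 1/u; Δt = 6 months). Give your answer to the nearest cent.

16.50

CRR parameters: u = e^(σ√Δt) = e^(0.5·√0.5) = 1.4241, d = 1/u = 0.7022
Per-period rate: rΔt = 0.12·0.5 = 0.06, so R = e^0.06 = 1.0618
Risk-neutral probability p = (e^0.06 − 0.7022)/(1.4241 − 0.7022) = 0.3596/0.7219 = 0.4982
Terminal stock prices: S_uu = 142, S_ud = 70, S_dd = 34.51
Terminal payoffs (S − K): max(72.97, 0) = 72.97, max(1, 0) = 1, max(-34.49, 0) = 0
Node u (S = 99.69): V_u = e^(−0.06)·[0.4982·72.9680 + 0.5018·1.0000] = 34.7066
Node d (S = 49.15): V_d = e^(−0.06)·[0.4982·1.0000 + 0.5018·0.0000] = 0.4692
Node 0 (S = 70): V_0 = e^(−0.06)·[0.4982·34.7066 + 0.5018·0.4692] = 16.5048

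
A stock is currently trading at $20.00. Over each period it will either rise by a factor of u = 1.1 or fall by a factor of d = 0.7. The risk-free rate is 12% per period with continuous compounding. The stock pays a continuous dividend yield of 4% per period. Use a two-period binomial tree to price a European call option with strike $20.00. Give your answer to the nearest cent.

$3.03

Per-period risk-free factor R = e^0.12 = 1.1275; dividend-adjusted growth = e^(0.12−0.04) = 1.0833.
Risk-neutral probability p = (1.0833 − 0.7)/(1.1 − 0.7) = 0.3833/0.4000 = 0.9582
Terminal stock prices: S_uu = 24.2, S_ud = 15.4, S_dd = 9.8
Terminal payoffs (S − K): max(4.2, 0) = 4.2, max(-4.6, 0) = 0, max(-10.2, 0) = 0
Node u (S = 22): V_u = e^(−0.12)·[0.9582·4.2000 + 0.0418·0.0000] = 3.5694
Node d (S = 14): V_d = e^(−0.12)·[0.9582·0.0000 + 0.0418·0.0000] = 0.0000
Node 0 (S = 20): V_0 = e^(−0.12)·[0.9582·3.5694 + 0.0418·0.0000] = 3.0335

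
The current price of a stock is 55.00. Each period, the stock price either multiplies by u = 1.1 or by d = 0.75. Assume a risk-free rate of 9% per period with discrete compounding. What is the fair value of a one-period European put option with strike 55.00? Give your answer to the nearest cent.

0.36

Risk-neutral probability p = (1 + 0.09 − 0.75)/(1.1 − 0.75) = 0.3400/0.3500 = 0.9714
Terminal stock prices: S_u = 60.5, S_d = 41.25
Terminal payoffs (K − S): max(-5.5, 0) = 0, max(13.75, 0) = 13.75
Node 0 (S = 55): V_0 = 1/1.09·[0.9714·0.0000 + 0.0286·13.7500] = 0.3604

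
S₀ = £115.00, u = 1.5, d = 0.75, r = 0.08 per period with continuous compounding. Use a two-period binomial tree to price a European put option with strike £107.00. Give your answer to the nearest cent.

Risk-neutral probability p = (e^0.08 − 0.75)/(1.5 − 0.75) = 0.3333/0.7500 = 0.4444
Terminal stock prices: S_uu = 258.8, S_ud = 129.4, S_dd = 64.69
Terminal payoffs (K − S): max(-151.8, 0) = 0, max(-22.38, 0) = 0, max(42.31, 0) = 42.31
Node u (S = 172.5): V_u = e^(−0.08)·[0.4444·0.0000 + 0.5556·0.0000] = 0.0000
Node d (S = 86.25): V_d = e^(−0.08)·[0.4444·0.0000 + 0.5556·42.3125] = 21.7021
Node 0 (S = 115): V_0 = e^(−0.08)·[0.4444·0.0000 + 0.5556·21.7021] = 11.1310

£11.13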